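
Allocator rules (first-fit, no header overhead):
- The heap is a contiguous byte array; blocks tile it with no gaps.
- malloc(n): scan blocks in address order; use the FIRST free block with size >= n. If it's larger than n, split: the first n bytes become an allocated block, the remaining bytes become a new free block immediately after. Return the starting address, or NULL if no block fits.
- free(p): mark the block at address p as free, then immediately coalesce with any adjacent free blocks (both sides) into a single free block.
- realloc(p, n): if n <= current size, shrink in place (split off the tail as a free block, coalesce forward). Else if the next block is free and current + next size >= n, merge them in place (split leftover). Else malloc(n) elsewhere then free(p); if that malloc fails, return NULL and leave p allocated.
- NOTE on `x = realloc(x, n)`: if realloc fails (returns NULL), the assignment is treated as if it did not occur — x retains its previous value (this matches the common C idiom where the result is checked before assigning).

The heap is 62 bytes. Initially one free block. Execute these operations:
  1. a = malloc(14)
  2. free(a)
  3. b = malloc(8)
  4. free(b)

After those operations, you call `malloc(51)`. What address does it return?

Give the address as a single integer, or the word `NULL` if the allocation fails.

Answer: 0

Derivation:
Op 1: a = malloc(14) -> a = 0; heap: [0-13 ALLOC][14-61 FREE]
Op 2: free(a) -> (freed a); heap: [0-61 FREE]
Op 3: b = malloc(8) -> b = 0; heap: [0-7 ALLOC][8-61 FREE]
Op 4: free(b) -> (freed b); heap: [0-61 FREE]
malloc(51): first-fit scan over [0-61 FREE] -> 0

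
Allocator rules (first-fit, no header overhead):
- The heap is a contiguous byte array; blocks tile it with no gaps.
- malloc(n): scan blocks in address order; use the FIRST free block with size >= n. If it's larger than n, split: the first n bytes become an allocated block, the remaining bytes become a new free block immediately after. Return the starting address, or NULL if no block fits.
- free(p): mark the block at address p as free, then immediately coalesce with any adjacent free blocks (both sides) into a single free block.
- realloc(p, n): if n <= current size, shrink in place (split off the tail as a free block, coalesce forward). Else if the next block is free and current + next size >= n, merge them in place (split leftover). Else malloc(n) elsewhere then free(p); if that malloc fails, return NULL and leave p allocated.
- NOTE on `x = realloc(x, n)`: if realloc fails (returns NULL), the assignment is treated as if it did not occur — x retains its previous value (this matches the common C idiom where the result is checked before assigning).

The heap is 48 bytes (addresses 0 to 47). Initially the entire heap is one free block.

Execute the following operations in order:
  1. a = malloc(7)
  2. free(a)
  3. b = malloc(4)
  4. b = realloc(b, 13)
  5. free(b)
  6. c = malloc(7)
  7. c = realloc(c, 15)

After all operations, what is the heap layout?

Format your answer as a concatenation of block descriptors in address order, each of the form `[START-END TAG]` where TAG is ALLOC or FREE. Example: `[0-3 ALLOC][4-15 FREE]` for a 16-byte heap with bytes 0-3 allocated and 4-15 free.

Answer: [0-14 ALLOC][15-47 FREE]

Derivation:
Op 1: a = malloc(7) -> a = 0; heap: [0-6 ALLOC][7-47 FREE]
Op 2: free(a) -> (freed a); heap: [0-47 FREE]
Op 3: b = malloc(4) -> b = 0; heap: [0-3 ALLOC][4-47 FREE]
Op 4: b = realloc(b, 13) -> b = 0; heap: [0-12 ALLOC][13-47 FREE]
Op 5: free(b) -> (freed b); heap: [0-47 FREE]
Op 6: c = malloc(7) -> c = 0; heap: [0-6 ALLOC][7-47 FREE]
Op 7: c = realloc(c, 15) -> c = 0; heap: [0-14 ALLOC][15-47 FREE]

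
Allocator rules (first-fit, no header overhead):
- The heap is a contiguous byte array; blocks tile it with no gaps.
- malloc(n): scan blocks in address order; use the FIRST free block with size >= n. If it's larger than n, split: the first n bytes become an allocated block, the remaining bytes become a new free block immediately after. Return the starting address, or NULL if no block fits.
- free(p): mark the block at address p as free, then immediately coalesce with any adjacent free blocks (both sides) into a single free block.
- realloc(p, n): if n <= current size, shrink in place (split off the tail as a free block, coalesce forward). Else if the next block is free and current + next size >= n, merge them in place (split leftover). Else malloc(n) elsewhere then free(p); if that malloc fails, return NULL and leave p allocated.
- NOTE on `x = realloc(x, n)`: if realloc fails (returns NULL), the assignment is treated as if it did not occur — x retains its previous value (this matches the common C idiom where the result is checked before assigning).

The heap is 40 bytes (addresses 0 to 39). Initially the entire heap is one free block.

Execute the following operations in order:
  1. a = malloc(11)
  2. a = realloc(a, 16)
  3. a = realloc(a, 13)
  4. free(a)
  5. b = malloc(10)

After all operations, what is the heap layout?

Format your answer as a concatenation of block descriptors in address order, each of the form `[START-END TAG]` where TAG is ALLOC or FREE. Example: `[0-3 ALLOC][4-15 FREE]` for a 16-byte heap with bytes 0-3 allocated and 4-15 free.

Op 1: a = malloc(11) -> a = 0; heap: [0-10 ALLOC][11-39 FREE]
Op 2: a = realloc(a, 16) -> a = 0; heap: [0-15 ALLOC][16-39 FREE]
Op 3: a = realloc(a, 13) -> a = 0; heap: [0-12 ALLOC][13-39 FREE]
Op 4: free(a) -> (freed a); heap: [0-39 FREE]
Op 5: b = malloc(10) -> b = 0; heap: [0-9 ALLOC][10-39 FREE]

Answer: [0-9 ALLOC][10-39 FREE]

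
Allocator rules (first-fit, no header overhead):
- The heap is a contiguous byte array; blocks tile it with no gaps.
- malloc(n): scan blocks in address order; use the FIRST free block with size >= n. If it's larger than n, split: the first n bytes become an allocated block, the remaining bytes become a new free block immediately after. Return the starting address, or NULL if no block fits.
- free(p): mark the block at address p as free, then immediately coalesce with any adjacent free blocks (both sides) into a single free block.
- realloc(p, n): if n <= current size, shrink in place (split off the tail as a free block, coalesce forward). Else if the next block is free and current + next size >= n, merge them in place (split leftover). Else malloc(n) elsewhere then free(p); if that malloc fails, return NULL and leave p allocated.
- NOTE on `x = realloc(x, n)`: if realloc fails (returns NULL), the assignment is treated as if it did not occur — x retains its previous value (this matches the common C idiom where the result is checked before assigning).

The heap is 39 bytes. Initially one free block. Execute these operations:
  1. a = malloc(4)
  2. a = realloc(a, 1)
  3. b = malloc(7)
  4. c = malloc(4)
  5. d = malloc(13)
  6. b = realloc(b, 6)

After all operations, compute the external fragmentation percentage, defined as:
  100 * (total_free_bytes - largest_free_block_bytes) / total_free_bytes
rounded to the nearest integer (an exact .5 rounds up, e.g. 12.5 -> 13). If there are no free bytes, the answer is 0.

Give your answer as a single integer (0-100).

Op 1: a = malloc(4) -> a = 0; heap: [0-3 ALLOC][4-38 FREE]
Op 2: a = realloc(a, 1) -> a = 0; heap: [0-0 ALLOC][1-38 FREE]
Op 3: b = malloc(7) -> b = 1; heap: [0-0 ALLOC][1-7 ALLOC][8-38 FREE]
Op 4: c = malloc(4) -> c = 8; heap: [0-0 ALLOC][1-7 ALLOC][8-11 ALLOC][12-38 FREE]
Op 5: d = malloc(13) -> d = 12; heap: [0-0 ALLOC][1-7 ALLOC][8-11 ALLOC][12-24 ALLOC][25-38 FREE]
Op 6: b = realloc(b, 6) -> b = 1; heap: [0-0 ALLOC][1-6 ALLOC][7-7 FREE][8-11 ALLOC][12-24 ALLOC][25-38 FREE]
Free blocks: [1 14] total_free=15 largest=14 -> 100*(15-14)/15 = 100/15 ≈ 6.667 -> rounds to 7

Answer: 7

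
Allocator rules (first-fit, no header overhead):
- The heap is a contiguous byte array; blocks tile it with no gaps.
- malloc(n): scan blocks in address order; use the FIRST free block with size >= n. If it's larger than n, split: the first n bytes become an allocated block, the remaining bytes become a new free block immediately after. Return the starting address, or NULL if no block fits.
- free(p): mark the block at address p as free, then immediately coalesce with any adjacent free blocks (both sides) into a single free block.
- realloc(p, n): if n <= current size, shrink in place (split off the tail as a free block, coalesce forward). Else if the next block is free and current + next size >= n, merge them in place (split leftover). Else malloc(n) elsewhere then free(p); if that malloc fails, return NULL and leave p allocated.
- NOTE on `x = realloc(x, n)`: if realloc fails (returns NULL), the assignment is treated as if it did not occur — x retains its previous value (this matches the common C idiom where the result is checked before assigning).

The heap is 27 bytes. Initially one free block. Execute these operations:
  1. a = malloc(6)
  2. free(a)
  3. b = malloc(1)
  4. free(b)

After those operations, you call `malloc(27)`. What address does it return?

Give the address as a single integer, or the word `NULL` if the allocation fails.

Op 1: a = malloc(6) -> a = 0; heap: [0-5 ALLOC][6-26 FREE]
Op 2: free(a) -> (freed a); heap: [0-26 FREE]
Op 3: b = malloc(1) -> b = 0; heap: [0-0 ALLOC][1-26 FREE]
Op 4: free(b) -> (freed b); heap: [0-26 FREE]
malloc(27): first-fit scan over [0-26 FREE] -> 0

Answer: 0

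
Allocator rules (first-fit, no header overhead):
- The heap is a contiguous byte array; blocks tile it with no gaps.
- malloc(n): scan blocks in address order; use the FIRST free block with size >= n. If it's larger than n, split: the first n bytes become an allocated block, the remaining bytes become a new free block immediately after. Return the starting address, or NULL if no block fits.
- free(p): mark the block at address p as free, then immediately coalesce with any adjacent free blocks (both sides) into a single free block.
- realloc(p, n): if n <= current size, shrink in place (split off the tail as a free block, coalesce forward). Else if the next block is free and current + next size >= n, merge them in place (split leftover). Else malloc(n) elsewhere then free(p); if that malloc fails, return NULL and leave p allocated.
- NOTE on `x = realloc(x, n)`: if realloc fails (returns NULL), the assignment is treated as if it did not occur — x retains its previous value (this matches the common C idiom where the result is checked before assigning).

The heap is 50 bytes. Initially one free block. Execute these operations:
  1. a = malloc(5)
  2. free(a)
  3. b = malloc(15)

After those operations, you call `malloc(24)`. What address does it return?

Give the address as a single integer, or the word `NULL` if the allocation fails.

Answer: 15

Derivation:
Op 1: a = malloc(5) -> a = 0; heap: [0-4 ALLOC][5-49 FREE]
Op 2: free(a) -> (freed a); heap: [0-49 FREE]
Op 3: b = malloc(15) -> b = 0; heap: [0-14 ALLOC][15-49 FREE]
malloc(24): first-fit scan over [0-14 ALLOC][15-49 FREE] -> 15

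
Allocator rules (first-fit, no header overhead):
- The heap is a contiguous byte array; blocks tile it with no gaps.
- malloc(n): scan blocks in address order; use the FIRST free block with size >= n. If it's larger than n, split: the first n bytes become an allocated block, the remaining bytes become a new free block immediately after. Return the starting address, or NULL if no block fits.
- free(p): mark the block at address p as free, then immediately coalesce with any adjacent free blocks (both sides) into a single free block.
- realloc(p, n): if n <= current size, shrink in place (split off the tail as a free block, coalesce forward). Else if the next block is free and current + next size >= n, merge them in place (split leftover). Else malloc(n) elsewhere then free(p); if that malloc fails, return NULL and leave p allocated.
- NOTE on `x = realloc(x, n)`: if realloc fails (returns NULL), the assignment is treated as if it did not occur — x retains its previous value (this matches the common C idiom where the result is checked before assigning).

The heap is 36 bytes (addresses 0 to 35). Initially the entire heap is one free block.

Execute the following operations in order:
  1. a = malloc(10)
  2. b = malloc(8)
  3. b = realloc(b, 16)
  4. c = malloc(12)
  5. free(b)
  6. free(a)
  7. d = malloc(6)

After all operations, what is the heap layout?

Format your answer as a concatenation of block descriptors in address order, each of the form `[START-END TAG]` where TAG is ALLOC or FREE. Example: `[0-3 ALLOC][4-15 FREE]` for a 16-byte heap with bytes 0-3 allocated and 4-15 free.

Answer: [0-5 ALLOC][6-35 FREE]

Derivation:
Op 1: a = malloc(10) -> a = 0; heap: [0-9 ALLOC][10-35 FREE]
Op 2: b = malloc(8) -> b = 10; heap: [0-9 ALLOC][10-17 ALLOC][18-35 FREE]
Op 3: b = realloc(b, 16) -> b = 10; heap: [0-9 ALLOC][10-25 ALLOC][26-35 FREE]
Op 4: c = malloc(12) -> c = NULL; heap: [0-9 ALLOC][10-25 ALLOC][26-35 FREE]
Op 5: free(b) -> (freed b); heap: [0-9 ALLOC][10-35 FREE]
Op 6: free(a) -> (freed a); heap: [0-35 FREE]
Op 7: d = malloc(6) -> d = 0; heap: [0-5 ALLOC][6-35 FREE]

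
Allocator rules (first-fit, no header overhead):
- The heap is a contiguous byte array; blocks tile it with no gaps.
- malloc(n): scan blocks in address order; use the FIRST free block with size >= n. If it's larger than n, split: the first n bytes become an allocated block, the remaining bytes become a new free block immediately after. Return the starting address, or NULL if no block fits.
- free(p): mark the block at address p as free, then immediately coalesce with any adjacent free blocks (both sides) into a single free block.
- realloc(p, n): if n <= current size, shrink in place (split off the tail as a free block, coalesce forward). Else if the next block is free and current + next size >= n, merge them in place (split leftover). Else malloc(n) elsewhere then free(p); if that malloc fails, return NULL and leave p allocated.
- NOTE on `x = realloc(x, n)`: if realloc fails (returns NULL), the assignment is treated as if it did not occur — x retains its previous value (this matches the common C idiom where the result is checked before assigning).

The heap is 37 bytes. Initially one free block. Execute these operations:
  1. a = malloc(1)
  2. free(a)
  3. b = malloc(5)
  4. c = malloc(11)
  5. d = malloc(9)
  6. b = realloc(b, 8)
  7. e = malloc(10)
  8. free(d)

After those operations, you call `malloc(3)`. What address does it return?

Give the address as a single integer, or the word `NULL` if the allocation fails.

Answer: 0

Derivation:
Op 1: a = malloc(1) -> a = 0; heap: [0-0 ALLOC][1-36 FREE]
Op 2: free(a) -> (freed a); heap: [0-36 FREE]
Op 3: b = malloc(5) -> b = 0; heap: [0-4 ALLOC][5-36 FREE]
Op 4: c = malloc(11) -> c = 5; heap: [0-4 ALLOC][5-15 ALLOC][16-36 FREE]
Op 5: d = malloc(9) -> d = 16; heap: [0-4 ALLOC][5-15 ALLOC][16-24 ALLOC][25-36 FREE]
Op 6: b = realloc(b, 8) -> b = 25; heap: [0-4 FREE][5-15 ALLOC][16-24 ALLOC][25-32 ALLOC][33-36 FREE]
Op 7: e = malloc(10) -> e = NULL; heap: [0-4 FREE][5-15 ALLOC][16-24 ALLOC][25-32 ALLOC][33-36 FREE]
Op 8: free(d) -> (freed d); heap: [0-4 FREE][5-15 ALLOC][16-24 FREE][25-32 ALLOC][33-36 FREE]
malloc(3): first-fit scan over [0-4 FREE][5-15 ALLOC][16-24 FREE][25-32 ALLOC][33-36 FREE] -> 0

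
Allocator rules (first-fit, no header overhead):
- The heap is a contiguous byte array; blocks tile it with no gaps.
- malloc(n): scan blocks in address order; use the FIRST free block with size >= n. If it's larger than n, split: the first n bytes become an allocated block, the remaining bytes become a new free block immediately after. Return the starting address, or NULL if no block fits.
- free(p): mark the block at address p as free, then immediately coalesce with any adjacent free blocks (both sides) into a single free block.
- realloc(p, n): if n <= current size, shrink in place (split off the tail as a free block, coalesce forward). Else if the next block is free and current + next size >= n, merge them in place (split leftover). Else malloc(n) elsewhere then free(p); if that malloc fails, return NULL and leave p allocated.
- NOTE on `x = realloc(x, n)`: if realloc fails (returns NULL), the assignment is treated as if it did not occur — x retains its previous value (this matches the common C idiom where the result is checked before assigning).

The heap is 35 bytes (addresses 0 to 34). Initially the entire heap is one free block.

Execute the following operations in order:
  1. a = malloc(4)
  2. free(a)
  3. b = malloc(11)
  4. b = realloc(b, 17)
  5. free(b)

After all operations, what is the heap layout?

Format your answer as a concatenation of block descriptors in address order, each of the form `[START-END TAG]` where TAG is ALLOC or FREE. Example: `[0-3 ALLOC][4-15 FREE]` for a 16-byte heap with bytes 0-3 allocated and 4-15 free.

Answer: [0-34 FREE]

Derivation:
Op 1: a = malloc(4) -> a = 0; heap: [0-3 ALLOC][4-34 FREE]
Op 2: free(a) -> (freed a); heap: [0-34 FREE]
Op 3: b = malloc(11) -> b = 0; heap: [0-10 ALLOC][11-34 FREE]
Op 4: b = realloc(b, 17) -> b = 0; heap: [0-16 ALLOC][17-34 FREE]
Op 5: free(b) -> (freed b); heap: [0-34 FREE]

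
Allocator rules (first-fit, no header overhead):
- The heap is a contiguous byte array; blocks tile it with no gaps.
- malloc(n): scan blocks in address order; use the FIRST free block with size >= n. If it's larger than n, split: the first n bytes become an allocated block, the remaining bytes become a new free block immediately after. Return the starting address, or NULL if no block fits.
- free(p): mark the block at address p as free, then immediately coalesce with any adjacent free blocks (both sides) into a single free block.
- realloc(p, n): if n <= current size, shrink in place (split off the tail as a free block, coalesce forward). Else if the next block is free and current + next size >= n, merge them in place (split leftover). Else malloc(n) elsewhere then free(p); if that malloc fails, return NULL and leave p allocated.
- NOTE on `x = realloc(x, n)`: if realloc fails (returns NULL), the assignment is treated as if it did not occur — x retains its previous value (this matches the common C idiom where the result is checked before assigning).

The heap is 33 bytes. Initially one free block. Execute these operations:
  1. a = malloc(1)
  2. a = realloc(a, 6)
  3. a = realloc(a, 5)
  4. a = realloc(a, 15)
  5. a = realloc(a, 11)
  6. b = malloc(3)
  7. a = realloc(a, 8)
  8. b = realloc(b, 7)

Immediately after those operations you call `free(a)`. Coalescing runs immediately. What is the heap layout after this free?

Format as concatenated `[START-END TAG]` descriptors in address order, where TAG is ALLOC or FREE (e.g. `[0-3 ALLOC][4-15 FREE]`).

Answer: [0-10 FREE][11-17 ALLOC][18-32 FREE]

Derivation:
Op 1: a = malloc(1) -> a = 0; heap: [0-0 ALLOC][1-32 FREE]
Op 2: a = realloc(a, 6) -> a = 0; heap: [0-5 ALLOC][6-32 FREE]
Op 3: a = realloc(a, 5) -> a = 0; heap: [0-4 ALLOC][5-32 FREE]
Op 4: a = realloc(a, 15) -> a = 0; heap: [0-14 ALLOC][15-32 FREE]
Op 5: a = realloc(a, 11) -> a = 0; heap: [0-10 ALLOC][11-32 FREE]
Op 6: b = malloc(3) -> b = 11; heap: [0-10 ALLOC][11-13 ALLOC][14-32 FREE]
Op 7: a = realloc(a, 8) -> a = 0; heap: [0-7 ALLOC][8-10 FREE][11-13 ALLOC][14-32 FREE]
Op 8: b = realloc(b, 7) -> b = 11; heap: [0-7 ALLOC][8-10 FREE][11-17 ALLOC][18-32 FREE]
free(a): a = 0 -> block [0-7 ALLOC]; mark free, coalesce with adjacent free neighbors -> [0-10 FREE][11-17 ALLOC][18-32 FREE]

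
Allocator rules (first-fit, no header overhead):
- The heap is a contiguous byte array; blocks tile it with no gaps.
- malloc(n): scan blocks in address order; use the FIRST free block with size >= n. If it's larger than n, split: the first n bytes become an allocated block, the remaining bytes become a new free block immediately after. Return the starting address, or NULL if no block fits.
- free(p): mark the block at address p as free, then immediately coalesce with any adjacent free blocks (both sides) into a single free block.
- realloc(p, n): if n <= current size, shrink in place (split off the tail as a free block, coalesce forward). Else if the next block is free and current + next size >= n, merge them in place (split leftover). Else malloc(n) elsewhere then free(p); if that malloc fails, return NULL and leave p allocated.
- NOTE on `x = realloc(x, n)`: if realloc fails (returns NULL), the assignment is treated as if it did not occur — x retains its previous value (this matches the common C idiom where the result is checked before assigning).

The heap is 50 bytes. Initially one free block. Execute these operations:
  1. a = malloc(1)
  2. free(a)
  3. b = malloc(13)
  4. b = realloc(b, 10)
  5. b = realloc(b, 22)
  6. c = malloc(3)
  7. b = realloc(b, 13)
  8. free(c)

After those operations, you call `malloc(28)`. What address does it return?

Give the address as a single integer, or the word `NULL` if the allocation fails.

Answer: 13

Derivation:
Op 1: a = malloc(1) -> a = 0; heap: [0-0 ALLOC][1-49 FREE]
Op 2: free(a) -> (freed a); heap: [0-49 FREE]
Op 3: b = malloc(13) -> b = 0; heap: [0-12 ALLOC][13-49 FREE]
Op 4: b = realloc(b, 10) -> b = 0; heap: [0-9 ALLOC][10-49 FREE]
Op 5: b = realloc(b, 22) -> b = 0; heap: [0-21 ALLOC][22-49 FREE]
Op 6: c = malloc(3) -> c = 22; heap: [0-21 ALLOC][22-24 ALLOC][25-49 FREE]
Op 7: b = realloc(b, 13) -> b = 0; heap: [0-12 ALLOC][13-21 FREE][22-24 ALLOC][25-49 FREE]
Op 8: free(c) -> (freed c); heap: [0-12 ALLOC][13-49 FREE]
malloc(28): first-fit scan over [0-12 ALLOC][13-49 FREE] -> 13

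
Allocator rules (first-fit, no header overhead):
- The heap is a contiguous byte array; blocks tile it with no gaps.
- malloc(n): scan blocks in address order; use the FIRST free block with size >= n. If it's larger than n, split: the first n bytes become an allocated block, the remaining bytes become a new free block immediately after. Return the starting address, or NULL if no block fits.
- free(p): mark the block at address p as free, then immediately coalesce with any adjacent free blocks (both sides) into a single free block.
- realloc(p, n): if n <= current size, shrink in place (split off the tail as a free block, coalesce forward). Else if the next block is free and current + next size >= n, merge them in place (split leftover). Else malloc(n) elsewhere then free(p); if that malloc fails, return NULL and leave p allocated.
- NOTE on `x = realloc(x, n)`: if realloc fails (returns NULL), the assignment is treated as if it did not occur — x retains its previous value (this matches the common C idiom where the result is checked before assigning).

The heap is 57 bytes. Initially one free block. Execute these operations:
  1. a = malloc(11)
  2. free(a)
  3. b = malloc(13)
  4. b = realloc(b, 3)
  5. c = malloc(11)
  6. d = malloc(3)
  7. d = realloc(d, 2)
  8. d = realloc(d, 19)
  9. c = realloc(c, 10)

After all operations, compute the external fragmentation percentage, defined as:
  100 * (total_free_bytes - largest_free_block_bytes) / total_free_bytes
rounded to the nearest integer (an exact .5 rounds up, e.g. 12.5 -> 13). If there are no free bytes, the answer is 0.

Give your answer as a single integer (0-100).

Op 1: a = malloc(11) -> a = 0; heap: [0-10 ALLOC][11-56 FREE]
Op 2: free(a) -> (freed a); heap: [0-56 FREE]
Op 3: b = malloc(13) -> b = 0; heap: [0-12 ALLOC][13-56 FREE]
Op 4: b = realloc(b, 3) -> b = 0; heap: [0-2 ALLOC][3-56 FREE]
Op 5: c = malloc(11) -> c = 3; heap: [0-2 ALLOC][3-13 ALLOC][14-56 FREE]
Op 6: d = malloc(3) -> d = 14; heap: [0-2 ALLOC][3-13 ALLOC][14-16 ALLOC][17-56 FREE]
Op 7: d = realloc(d, 2) -> d = 14; heap: [0-2 ALLOC][3-13 ALLOC][14-15 ALLOC][16-56 FREE]
Op 8: d = realloc(d, 19) -> d = 14; heap: [0-2 ALLOC][3-13 ALLOC][14-32 ALLOC][33-56 FREE]
Op 9: c = realloc(c, 10) -> c = 3; heap: [0-2 ALLOC][3-12 ALLOC][13-13 FREE][14-32 ALLOC][33-56 FREE]
Free blocks: [1 24] total_free=25 largest=24 -> 100*(25-24)/25 = 100/25 = 4

Answer: 4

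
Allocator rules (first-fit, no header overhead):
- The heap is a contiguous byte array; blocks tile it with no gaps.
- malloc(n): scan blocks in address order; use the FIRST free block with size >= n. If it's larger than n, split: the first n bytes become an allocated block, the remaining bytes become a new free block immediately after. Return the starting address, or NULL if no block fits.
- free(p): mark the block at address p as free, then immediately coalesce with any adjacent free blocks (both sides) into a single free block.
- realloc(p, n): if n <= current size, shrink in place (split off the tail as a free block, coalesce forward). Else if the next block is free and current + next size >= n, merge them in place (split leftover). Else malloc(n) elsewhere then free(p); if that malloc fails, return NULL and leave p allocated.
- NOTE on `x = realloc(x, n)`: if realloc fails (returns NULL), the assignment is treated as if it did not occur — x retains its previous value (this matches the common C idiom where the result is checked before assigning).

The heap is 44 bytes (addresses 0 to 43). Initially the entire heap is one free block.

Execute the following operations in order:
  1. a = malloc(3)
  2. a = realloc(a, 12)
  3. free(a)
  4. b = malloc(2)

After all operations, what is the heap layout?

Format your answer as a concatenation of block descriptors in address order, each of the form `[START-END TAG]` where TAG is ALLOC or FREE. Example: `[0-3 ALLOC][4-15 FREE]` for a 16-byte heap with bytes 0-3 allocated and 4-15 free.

Answer: [0-1 ALLOC][2-43 FREE]

Derivation:
Op 1: a = malloc(3) -> a = 0; heap: [0-2 ALLOC][3-43 FREE]
Op 2: a = realloc(a, 12) -> a = 0; heap: [0-11 ALLOC][12-43 FREE]
Op 3: free(a) -> (freed a); heap: [0-43 FREE]
Op 4: b = malloc(2) -> b = 0; heap: [0-1 ALLOC][2-43 FREE]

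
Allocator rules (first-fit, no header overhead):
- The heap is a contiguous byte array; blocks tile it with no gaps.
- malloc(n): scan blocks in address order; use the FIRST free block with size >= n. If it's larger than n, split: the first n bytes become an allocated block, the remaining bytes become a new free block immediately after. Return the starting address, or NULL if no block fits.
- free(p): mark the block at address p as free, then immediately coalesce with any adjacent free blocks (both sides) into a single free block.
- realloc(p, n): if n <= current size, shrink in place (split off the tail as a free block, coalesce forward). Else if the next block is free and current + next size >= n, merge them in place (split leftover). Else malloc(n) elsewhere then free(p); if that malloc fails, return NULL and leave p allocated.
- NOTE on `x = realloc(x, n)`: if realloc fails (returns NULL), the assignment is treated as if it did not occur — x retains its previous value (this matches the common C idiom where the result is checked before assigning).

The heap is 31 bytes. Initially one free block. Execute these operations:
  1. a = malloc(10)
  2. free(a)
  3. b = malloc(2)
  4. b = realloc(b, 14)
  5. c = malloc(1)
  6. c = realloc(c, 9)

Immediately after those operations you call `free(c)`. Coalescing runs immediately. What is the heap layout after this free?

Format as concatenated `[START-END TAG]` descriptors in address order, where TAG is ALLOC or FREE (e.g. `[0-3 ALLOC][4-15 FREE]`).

Answer: [0-13 ALLOC][14-30 FREE]

Derivation:
Op 1: a = malloc(10) -> a = 0; heap: [0-9 ALLOC][10-30 FREE]
Op 2: free(a) -> (freed a); heap: [0-30 FREE]
Op 3: b = malloc(2) -> b = 0; heap: [0-1 ALLOC][2-30 FREE]
Op 4: b = realloc(b, 14) -> b = 0; heap: [0-13 ALLOC][14-30 FREE]
Op 5: c = malloc(1) -> c = 14; heap: [0-13 ALLOC][14-14 ALLOC][15-30 FREE]
Op 6: c = realloc(c, 9) -> c = 14; heap: [0-13 ALLOC][14-22 ALLOC][23-30 FREE]
free(c): c = 14 -> block [14-22 ALLOC]; mark free, coalesce with adjacent free neighbors -> [0-13 ALLOC][14-30 FREE]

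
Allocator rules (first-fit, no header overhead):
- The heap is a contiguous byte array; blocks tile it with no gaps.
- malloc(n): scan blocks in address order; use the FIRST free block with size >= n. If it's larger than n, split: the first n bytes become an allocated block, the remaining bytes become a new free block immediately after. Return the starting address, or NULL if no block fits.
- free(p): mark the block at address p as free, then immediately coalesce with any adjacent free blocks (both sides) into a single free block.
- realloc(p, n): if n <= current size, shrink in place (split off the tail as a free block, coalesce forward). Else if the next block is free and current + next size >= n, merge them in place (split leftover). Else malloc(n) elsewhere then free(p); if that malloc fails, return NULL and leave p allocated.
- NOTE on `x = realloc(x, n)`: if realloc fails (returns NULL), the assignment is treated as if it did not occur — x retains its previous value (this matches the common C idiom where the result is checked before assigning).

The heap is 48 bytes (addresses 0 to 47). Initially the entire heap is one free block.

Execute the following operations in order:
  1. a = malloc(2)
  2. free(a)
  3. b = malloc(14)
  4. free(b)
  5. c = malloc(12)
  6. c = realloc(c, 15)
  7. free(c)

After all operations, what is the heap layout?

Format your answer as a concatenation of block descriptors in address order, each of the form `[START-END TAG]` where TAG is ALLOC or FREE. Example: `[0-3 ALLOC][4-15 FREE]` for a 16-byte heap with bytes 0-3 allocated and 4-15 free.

Answer: [0-47 FREE]

Derivation:
Op 1: a = malloc(2) -> a = 0; heap: [0-1 ALLOC][2-47 FREE]
Op 2: free(a) -> (freed a); heap: [0-47 FREE]
Op 3: b = malloc(14) -> b = 0; heap: [0-13 ALLOC][14-47 FREE]
Op 4: free(b) -> (freed b); heap: [0-47 FREE]
Op 5: c = malloc(12) -> c = 0; heap: [0-11 ALLOC][12-47 FREE]
Op 6: c = realloc(c, 15) -> c = 0; heap: [0-14 ALLOC][15-47 FREE]
Op 7: free(c) -> (freed c); heap: [0-47 FREE]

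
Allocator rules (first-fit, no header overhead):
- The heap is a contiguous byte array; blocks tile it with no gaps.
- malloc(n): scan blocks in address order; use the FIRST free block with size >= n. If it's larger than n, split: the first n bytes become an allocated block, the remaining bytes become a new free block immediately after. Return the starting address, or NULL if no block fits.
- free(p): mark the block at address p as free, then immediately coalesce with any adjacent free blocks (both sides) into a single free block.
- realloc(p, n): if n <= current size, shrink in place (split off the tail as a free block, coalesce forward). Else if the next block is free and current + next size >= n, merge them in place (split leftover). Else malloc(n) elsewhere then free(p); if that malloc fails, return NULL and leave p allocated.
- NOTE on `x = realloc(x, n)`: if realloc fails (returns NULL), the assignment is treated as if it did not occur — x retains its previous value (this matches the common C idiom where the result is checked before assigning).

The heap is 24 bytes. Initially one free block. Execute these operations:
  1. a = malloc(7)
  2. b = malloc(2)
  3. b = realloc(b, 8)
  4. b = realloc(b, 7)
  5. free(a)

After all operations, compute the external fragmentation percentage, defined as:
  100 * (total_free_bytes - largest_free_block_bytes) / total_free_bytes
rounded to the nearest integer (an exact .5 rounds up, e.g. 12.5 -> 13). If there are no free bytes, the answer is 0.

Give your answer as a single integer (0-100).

Op 1: a = malloc(7) -> a = 0; heap: [0-6 ALLOC][7-23 FREE]
Op 2: b = malloc(2) -> b = 7; heap: [0-6 ALLOC][7-8 ALLOC][9-23 FREE]
Op 3: b = realloc(b, 8) -> b = 7; heap: [0-6 ALLOC][7-14 ALLOC][15-23 FREE]
Op 4: b = realloc(b, 7) -> b = 7; heap: [0-6 ALLOC][7-13 ALLOC][14-23 FREE]
Op 5: free(a) -> (freed a); heap: [0-6 FREE][7-13 ALLOC][14-23 FREE]
Free blocks: [7 10] total_free=17 largest=10 -> 100*(17-10)/17 = 700/17 ≈ 41.176 -> rounds to 41

Answer: 41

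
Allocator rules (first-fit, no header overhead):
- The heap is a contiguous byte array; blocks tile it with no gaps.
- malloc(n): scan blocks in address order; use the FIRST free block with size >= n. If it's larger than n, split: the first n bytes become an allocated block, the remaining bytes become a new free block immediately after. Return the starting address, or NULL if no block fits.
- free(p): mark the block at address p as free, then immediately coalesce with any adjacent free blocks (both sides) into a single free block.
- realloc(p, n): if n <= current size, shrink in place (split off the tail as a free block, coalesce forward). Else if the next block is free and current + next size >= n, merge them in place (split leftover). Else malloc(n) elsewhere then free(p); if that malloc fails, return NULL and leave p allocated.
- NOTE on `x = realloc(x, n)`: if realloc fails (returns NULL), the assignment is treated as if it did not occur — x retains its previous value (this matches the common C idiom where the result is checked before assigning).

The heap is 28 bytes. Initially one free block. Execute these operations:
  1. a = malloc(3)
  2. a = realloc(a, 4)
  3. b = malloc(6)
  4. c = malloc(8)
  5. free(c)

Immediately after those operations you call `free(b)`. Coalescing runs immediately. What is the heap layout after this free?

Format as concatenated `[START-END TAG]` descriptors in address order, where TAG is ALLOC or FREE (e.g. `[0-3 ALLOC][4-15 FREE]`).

Answer: [0-3 ALLOC][4-27 FREE]

Derivation:
Op 1: a = malloc(3) -> a = 0; heap: [0-2 ALLOC][3-27 FREE]
Op 2: a = realloc(a, 4) -> a = 0; heap: [0-3 ALLOC][4-27 FREE]
Op 3: b = malloc(6) -> b = 4; heap: [0-3 ALLOC][4-9 ALLOC][10-27 FREE]
Op 4: c = malloc(8) -> c = 10; heap: [0-3 ALLOC][4-9 ALLOC][10-17 ALLOC][18-27 FREE]
Op 5: free(c) -> (freed c); heap: [0-3 ALLOC][4-9 ALLOC][10-27 FREE]
free(b): b = 4 -> block [4-9 ALLOC]; mark free, coalesce with adjacent free neighbors -> [0-3 ALLOC][4-27 FREE]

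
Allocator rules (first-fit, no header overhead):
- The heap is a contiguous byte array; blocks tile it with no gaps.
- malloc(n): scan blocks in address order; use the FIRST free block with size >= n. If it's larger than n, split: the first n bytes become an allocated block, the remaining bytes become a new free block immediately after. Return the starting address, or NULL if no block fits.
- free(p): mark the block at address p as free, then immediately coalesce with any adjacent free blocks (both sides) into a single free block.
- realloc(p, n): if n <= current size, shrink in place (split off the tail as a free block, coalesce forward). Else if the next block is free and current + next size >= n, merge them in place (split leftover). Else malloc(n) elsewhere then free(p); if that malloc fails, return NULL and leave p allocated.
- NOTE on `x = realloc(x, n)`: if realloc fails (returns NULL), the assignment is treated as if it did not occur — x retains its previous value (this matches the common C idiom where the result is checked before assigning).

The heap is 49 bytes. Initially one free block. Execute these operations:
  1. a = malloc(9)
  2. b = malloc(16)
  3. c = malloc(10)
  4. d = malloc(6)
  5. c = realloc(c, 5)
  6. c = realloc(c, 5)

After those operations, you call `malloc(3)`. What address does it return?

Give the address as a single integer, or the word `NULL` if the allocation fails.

Answer: 30

Derivation:
Op 1: a = malloc(9) -> a = 0; heap: [0-8 ALLOC][9-48 FREE]
Op 2: b = malloc(16) -> b = 9; heap: [0-8 ALLOC][9-24 ALLOC][25-48 FREE]
Op 3: c = malloc(10) -> c = 25; heap: [0-8 ALLOC][9-24 ALLOC][25-34 ALLOC][35-48 FREE]
Op 4: d = malloc(6) -> d = 35; heap: [0-8 ALLOC][9-24 ALLOC][25-34 ALLOC][35-40 ALLOC][41-48 FREE]
Op 5: c = realloc(c, 5) -> c = 25; heap: [0-8 ALLOC][9-24 ALLOC][25-29 ALLOC][30-34 FREE][35-40 ALLOC][41-48 FREE]
Op 6: c = realloc(c, 5) -> c = 25; heap: [0-8 ALLOC][9-24 ALLOC][25-29 ALLOC][30-34 FREE][35-40 ALLOC][41-48 FREE]
malloc(3): first-fit scan over [0-8 ALLOC][9-24 ALLOC][25-29 ALLOC][30-34 FREE][35-40 ALLOC][41-48 FREE] -> 30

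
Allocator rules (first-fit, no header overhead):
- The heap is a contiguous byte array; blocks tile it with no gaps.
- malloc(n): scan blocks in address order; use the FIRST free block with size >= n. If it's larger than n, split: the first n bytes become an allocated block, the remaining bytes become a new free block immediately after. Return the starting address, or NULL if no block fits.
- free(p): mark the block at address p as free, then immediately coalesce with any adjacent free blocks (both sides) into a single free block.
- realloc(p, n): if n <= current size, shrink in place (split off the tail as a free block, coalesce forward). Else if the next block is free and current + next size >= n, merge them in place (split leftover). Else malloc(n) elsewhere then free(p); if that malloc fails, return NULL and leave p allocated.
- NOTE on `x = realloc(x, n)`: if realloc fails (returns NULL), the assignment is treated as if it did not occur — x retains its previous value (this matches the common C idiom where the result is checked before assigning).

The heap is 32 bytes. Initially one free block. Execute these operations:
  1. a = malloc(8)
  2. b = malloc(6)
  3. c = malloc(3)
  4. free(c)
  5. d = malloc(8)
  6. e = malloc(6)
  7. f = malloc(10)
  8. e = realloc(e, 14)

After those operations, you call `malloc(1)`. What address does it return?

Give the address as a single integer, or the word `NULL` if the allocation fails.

Op 1: a = malloc(8) -> a = 0; heap: [0-7 ALLOC][8-31 FREE]
Op 2: b = malloc(6) -> b = 8; heap: [0-7 ALLOC][8-13 ALLOC][14-31 FREE]
Op 3: c = malloc(3) -> c = 14; heap: [0-7 ALLOC][8-13 ALLOC][14-16 ALLOC][17-31 FREE]
Op 4: free(c) -> (freed c); heap: [0-7 ALLOC][8-13 ALLOC][14-31 FREE]
Op 5: d = malloc(8) -> d = 14; heap: [0-7 ALLOC][8-13 ALLOC][14-21 ALLOC][22-31 FREE]
Op 6: e = malloc(6) -> e = 22; heap: [0-7 ALLOC][8-13 ALLOC][14-21 ALLOC][22-27 ALLOC][28-31 FREE]
Op 7: f = malloc(10) -> f = NULL; heap: [0-7 ALLOC][8-13 ALLOC][14-21 ALLOC][22-27 ALLOC][28-31 FREE]
Op 8: e = realloc(e, 14) -> NULL (e unchanged); heap: [0-7 ALLOC][8-13 ALLOC][14-21 ALLOC][22-27 ALLOC][28-31 FREE]
malloc(1): first-fit scan over [0-7 ALLOC][8-13 ALLOC][14-21 ALLOC][22-27 ALLOC][28-31 FREE] -> 28

Answer: 28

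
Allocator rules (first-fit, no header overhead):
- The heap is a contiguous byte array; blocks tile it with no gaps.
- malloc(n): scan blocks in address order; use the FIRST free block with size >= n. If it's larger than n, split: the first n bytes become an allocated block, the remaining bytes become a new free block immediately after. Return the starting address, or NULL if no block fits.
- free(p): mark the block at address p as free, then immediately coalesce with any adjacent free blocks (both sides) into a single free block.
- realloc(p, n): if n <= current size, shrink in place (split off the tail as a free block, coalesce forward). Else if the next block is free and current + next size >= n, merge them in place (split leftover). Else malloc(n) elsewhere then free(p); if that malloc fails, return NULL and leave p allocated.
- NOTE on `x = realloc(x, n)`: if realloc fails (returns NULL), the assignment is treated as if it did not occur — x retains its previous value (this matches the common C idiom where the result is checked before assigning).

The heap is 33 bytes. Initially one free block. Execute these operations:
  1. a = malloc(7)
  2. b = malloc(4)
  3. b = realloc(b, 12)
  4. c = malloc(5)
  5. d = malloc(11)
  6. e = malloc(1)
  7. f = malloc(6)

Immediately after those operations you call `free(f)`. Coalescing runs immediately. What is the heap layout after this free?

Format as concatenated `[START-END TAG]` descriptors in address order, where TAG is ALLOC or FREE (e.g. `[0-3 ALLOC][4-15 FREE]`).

Op 1: a = malloc(7) -> a = 0; heap: [0-6 ALLOC][7-32 FREE]
Op 2: b = malloc(4) -> b = 7; heap: [0-6 ALLOC][7-10 ALLOC][11-32 FREE]
Op 3: b = realloc(b, 12) -> b = 7; heap: [0-6 ALLOC][7-18 ALLOC][19-32 FREE]
Op 4: c = malloc(5) -> c = 19; heap: [0-6 ALLOC][7-18 ALLOC][19-23 ALLOC][24-32 FREE]
Op 5: d = malloc(11) -> d = NULL; heap: [0-6 ALLOC][7-18 ALLOC][19-23 ALLOC][24-32 FREE]
Op 6: e = malloc(1) -> e = 24; heap: [0-6 ALLOC][7-18 ALLOC][19-23 ALLOC][24-24 ALLOC][25-32 FREE]
Op 7: f = malloc(6) -> f = 25; heap: [0-6 ALLOC][7-18 ALLOC][19-23 ALLOC][24-24 ALLOC][25-30 ALLOC][31-32 FREE]
free(f): f = 25 -> block [25-30 ALLOC]; mark free, coalesce with adjacent free neighbors -> [0-6 ALLOC][7-18 ALLOC][19-23 ALLOC][24-24 ALLOC][25-32 FREE]

Answer: [0-6 ALLOC][7-18 ALLOC][19-23 ALLOC][24-24 ALLOC][25-32 FREE]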